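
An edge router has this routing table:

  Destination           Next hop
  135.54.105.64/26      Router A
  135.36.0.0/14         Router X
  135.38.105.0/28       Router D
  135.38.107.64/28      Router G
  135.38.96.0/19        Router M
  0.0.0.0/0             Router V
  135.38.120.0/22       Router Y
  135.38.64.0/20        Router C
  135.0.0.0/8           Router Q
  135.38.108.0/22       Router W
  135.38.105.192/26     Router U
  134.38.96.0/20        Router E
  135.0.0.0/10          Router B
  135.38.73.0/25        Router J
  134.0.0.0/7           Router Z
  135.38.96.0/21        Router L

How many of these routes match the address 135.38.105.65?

Prefixes containing 135.38.105.65:
  0.0.0.0/0 (default, matches everything)
  134.0.0.0/7 (134.0.0.0 - 135.255.255.255)
  135.0.0.0/8 (135.0.0.0 - 135.255.255.255)
  135.0.0.0/10 (135.0.0.0 - 135.63.255.255)
  135.36.0.0/14 (135.36.0.0 - 135.39.255.255)
  135.38.96.0/19 (135.38.96.0 - 135.38.127.255)
Total matching entries: 6.

6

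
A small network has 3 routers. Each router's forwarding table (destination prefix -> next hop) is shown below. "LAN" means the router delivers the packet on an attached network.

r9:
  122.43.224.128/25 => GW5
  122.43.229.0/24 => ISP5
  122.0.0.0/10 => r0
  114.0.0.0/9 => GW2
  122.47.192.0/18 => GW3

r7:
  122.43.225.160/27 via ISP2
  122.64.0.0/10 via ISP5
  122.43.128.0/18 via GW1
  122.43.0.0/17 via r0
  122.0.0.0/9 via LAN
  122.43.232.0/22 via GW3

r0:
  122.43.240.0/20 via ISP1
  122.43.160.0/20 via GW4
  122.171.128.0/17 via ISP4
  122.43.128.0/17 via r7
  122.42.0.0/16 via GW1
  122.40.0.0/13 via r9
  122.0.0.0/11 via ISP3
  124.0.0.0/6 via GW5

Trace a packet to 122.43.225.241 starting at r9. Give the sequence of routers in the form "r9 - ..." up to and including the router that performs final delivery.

At r9: longest match for 122.43.225.241 is 122.0.0.0/10 -> r0
At r0: longest match for 122.43.225.241 is 122.43.128.0/17 -> r7
At r7: longest match for 122.43.225.241 is 122.0.0.0/9 -> LAN

r9 - r0 - r7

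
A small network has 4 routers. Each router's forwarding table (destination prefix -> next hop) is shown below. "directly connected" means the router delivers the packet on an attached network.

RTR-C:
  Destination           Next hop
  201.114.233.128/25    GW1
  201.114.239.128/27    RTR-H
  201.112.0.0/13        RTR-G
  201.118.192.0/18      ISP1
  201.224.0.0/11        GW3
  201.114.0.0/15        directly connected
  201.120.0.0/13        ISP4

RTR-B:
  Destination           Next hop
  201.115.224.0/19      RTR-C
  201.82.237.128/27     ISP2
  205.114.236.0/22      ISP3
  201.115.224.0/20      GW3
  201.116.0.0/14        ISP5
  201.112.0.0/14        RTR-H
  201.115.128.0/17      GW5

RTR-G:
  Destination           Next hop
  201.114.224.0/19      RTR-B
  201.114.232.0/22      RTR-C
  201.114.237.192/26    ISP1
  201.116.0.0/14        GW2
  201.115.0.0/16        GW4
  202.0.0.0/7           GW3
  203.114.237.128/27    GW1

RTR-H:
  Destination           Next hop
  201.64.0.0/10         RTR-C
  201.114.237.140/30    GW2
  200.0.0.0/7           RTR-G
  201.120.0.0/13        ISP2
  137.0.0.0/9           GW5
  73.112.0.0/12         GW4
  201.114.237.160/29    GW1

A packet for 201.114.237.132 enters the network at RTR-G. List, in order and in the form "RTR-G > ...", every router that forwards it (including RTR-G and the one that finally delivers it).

RTR-G > RTR-B > RTR-H > RTR-C

At RTR-G: longest match for 201.114.237.132 is 201.114.224.0/19 -> RTR-B
At RTR-B: longest match for 201.114.237.132 is 201.112.0.0/14 -> RTR-H
At RTR-H: longest match for 201.114.237.132 is 201.64.0.0/10 -> RTR-C
At RTR-C: longest match for 201.114.237.132 is 201.114.0.0/15 -> directly connected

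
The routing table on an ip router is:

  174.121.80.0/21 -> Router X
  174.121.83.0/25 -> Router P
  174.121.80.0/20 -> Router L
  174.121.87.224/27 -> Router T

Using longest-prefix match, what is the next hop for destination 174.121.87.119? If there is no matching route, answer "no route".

Router X

Routes whose prefix contains 174.121.87.119:
  174.121.80.0/20 (174.121.80.0 - 174.121.95.255) -> Router L
  174.121.80.0/21 (174.121.80.0 - 174.121.87.255) -> Router X
More-specific entries that do NOT match:
  174.121.87.224/27 (174.121.87.224 - 174.121.87.255) does not contain 174.121.87.119
  174.121.83.0/25 (174.121.83.0 - 174.121.83.127) does not contain 174.121.87.119
Longest matching prefix is /21 -> next hop Router X.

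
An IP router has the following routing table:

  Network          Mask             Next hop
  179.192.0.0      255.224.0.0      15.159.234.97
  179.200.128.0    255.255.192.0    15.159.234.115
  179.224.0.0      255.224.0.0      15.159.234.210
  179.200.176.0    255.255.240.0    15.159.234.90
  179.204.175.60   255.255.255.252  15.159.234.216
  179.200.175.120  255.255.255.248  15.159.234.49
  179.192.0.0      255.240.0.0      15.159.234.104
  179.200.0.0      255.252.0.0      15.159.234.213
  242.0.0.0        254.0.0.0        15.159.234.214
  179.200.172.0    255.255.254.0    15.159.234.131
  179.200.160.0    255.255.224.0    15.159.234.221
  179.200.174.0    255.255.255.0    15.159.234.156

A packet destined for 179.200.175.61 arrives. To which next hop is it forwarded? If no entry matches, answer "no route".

Routes whose prefix contains 179.200.175.61:
  179.192.0.0/11 (179.192.0.0 - 179.223.255.255) -> 15.159.234.97
  179.192.0.0/12 (179.192.0.0 - 179.207.255.255) -> 15.159.234.104
  179.200.0.0/14 (179.200.0.0 - 179.203.255.255) -> 15.159.234.213
  179.200.128.0/18 (179.200.128.0 - 179.200.191.255) -> 15.159.234.115
  179.200.160.0/19 (179.200.160.0 - 179.200.191.255) -> 15.159.234.221
More-specific entries that do NOT match:
  179.204.175.60/30 (179.204.175.60 - 179.204.175.63) does not contain 179.200.175.61
  179.200.175.120/29 (179.200.175.120 - 179.200.175.127) does not contain 179.200.175.61
  179.200.174.0/24 (179.200.174.0 - 179.200.174.255) does not contain 179.200.175.61
  179.200.172.0/23 (179.200.172.0 - 179.200.173.255) does not contain 179.200.175.61
  179.200.176.0/20 (179.200.176.0 - 179.200.191.255) does not contain 179.200.175.61
Longest matching prefix is /19 -> next hop 15.159.234.221.

15.159.234.221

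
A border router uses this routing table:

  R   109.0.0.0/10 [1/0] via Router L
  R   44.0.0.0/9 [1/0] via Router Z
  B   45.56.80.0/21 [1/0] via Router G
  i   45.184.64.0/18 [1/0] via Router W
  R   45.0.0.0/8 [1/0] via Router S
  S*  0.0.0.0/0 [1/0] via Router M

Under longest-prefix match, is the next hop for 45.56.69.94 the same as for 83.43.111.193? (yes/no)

no

45.56.69.94: longest match 45.0.0.0/8 -> Router S
83.43.111.193: longest match 0.0.0.0/0 -> Router M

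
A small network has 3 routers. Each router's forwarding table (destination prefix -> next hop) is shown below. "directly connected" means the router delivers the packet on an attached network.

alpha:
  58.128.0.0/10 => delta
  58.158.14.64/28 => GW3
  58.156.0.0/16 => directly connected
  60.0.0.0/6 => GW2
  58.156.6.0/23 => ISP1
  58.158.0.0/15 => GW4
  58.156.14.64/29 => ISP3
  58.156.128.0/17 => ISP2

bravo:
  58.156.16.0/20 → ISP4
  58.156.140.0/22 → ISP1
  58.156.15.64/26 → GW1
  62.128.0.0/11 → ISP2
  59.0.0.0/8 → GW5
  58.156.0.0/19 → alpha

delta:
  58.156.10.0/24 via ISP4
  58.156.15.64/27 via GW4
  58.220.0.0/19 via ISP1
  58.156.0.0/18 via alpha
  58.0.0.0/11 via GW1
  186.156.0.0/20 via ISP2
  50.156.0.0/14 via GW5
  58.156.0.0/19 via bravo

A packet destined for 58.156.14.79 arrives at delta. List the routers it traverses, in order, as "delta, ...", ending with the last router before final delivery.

delta, bravo, alpha

At delta: longest match for 58.156.14.79 is 58.156.0.0/19 -> bravo
At bravo: longest match for 58.156.14.79 is 58.156.0.0/19 -> alpha
At alpha: longest match for 58.156.14.79 is 58.156.0.0/16 -> directly connected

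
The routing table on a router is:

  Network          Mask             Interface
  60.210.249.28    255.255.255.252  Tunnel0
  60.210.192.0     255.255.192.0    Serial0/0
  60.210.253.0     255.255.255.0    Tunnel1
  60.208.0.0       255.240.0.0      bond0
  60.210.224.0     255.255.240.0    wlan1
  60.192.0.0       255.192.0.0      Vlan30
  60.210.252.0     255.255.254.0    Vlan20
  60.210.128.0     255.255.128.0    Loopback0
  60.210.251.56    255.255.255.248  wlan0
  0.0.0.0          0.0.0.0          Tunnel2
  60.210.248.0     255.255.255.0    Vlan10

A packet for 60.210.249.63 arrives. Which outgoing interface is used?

Serial0/0

Routes whose prefix contains 60.210.249.63:
  0.0.0.0/0 (default, matches everything) -> Tunnel2
  60.192.0.0/10 (60.192.0.0 - 60.255.255.255) -> Vlan30
  60.208.0.0/12 (60.208.0.0 - 60.223.255.255) -> bond0
  60.210.128.0/17 (60.210.128.0 - 60.210.255.255) -> Loopback0
  60.210.192.0/18 (60.210.192.0 - 60.210.255.255) -> Serial0/0
More-specific entries that do NOT match:
  60.210.249.28/30 (60.210.249.28 - 60.210.249.31) does not contain 60.210.249.63
  60.210.251.56/29 (60.210.251.56 - 60.210.251.63) does not contain 60.210.249.63
  60.210.253.0/24 (60.210.253.0 - 60.210.253.255) does not contain 60.210.249.63
  60.210.248.0/24 (60.210.248.0 - 60.210.248.255) does not contain 60.210.249.63
  60.210.252.0/23 (60.210.252.0 - 60.210.253.255) does not contain 60.210.249.63
  60.210.224.0/20 (60.210.224.0 - 60.210.239.255) does not contain 60.210.249.63
Longest matching prefix is /18 -> interface Serial0/0.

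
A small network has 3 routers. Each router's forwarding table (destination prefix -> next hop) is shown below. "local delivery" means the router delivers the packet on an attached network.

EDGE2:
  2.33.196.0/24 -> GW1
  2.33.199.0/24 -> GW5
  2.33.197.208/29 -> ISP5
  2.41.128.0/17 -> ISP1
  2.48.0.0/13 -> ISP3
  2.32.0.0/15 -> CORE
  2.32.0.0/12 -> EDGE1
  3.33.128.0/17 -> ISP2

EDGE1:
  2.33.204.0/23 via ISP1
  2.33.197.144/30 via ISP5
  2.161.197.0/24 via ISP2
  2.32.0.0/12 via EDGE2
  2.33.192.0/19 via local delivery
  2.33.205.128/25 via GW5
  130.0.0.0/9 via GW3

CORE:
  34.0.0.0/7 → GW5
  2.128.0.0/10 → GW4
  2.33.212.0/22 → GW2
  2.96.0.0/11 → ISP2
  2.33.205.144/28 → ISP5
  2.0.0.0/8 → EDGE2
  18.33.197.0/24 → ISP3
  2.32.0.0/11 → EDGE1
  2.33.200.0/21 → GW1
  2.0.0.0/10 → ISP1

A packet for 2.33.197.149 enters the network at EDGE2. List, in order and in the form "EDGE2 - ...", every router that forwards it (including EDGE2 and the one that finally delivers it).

EDGE2 - CORE - EDGE1

At EDGE2: longest match for 2.33.197.149 is 2.32.0.0/15 -> CORE
At CORE: longest match for 2.33.197.149 is 2.32.0.0/11 -> EDGE1
At EDGE1: longest match for 2.33.197.149 is 2.33.192.0/19 -> local delivery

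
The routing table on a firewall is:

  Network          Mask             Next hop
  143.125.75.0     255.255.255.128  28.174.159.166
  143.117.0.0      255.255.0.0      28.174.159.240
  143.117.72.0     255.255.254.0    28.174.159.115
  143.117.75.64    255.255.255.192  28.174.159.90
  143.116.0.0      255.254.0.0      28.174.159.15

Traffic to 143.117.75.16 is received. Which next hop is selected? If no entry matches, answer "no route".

28.174.159.240

Routes whose prefix contains 143.117.75.16:
  143.116.0.0/15 (143.116.0.0 - 143.117.255.255) -> 28.174.159.15
  143.117.0.0/16 (143.117.0.0 - 143.117.255.255) -> 28.174.159.240
More-specific entries that do NOT match:
  143.117.75.64/26 (143.117.75.64 - 143.117.75.127) does not contain 143.117.75.16
  143.125.75.0/25 (143.125.75.0 - 143.125.75.127) does not contain 143.117.75.16
  143.117.72.0/23 (143.117.72.0 - 143.117.73.255) does not contain 143.117.75.16
Longest matching prefix is /16 -> next hop 28.174.159.240.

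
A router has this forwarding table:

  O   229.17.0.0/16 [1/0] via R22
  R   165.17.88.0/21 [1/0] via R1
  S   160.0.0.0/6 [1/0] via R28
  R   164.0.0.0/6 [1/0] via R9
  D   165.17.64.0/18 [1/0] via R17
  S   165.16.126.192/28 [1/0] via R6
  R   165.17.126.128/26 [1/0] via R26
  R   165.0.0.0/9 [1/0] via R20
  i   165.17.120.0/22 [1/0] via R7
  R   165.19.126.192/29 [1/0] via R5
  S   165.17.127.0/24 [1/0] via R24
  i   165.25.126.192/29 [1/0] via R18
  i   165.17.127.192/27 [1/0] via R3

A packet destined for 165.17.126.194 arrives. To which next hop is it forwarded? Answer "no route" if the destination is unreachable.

Routes whose prefix contains 165.17.126.194:
  164.0.0.0/6 (164.0.0.0 - 167.255.255.255) -> R9
  165.0.0.0/9 (165.0.0.0 - 165.127.255.255) -> R20
  165.17.64.0/18 (165.17.64.0 - 165.17.127.255) -> R17
More-specific entries that do NOT match:
  165.19.126.192/29 (165.19.126.192 - 165.19.126.199) does not contain 165.17.126.194
  165.25.126.192/29 (165.25.126.192 - 165.25.126.199) does not contain 165.17.126.194
  165.16.126.192/28 (165.16.126.192 - 165.16.126.207) does not contain 165.17.126.194
  165.17.127.192/27 (165.17.127.192 - 165.17.127.223) does not contain 165.17.126.194
  165.17.126.128/26 (165.17.126.128 - 165.17.126.191) does not contain 165.17.126.194
  165.17.127.0/24 (165.17.127.0 - 165.17.127.255) does not contain 165.17.126.194
  165.17.120.0/22 (165.17.120.0 - 165.17.123.255) does not contain 165.17.126.194
  165.17.88.0/21 (165.17.88.0 - 165.17.95.255) does not contain 165.17.126.194
Longest matching prefix is /18 -> next hop R17.

R17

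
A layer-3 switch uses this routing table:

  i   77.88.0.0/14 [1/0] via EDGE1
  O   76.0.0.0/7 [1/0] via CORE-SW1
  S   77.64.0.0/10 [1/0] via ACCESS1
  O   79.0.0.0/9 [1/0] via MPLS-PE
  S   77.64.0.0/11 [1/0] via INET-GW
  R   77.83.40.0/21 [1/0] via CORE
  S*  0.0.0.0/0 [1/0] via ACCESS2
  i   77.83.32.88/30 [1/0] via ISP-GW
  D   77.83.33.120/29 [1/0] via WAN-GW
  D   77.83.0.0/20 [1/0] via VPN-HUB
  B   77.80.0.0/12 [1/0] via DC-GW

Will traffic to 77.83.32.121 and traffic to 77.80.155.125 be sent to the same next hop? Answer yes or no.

yes

77.83.32.121: longest match 77.80.0.0/12 -> DC-GW
77.80.155.125: longest match 77.80.0.0/12 -> DC-GW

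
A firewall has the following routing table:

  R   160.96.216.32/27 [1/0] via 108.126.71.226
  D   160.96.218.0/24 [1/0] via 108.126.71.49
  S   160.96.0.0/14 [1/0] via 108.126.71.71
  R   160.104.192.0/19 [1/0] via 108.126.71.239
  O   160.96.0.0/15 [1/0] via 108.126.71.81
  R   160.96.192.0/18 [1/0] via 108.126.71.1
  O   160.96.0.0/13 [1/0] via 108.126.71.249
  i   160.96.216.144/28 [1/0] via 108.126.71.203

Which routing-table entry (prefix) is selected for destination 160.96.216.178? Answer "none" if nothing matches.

Entries matching 160.96.216.178:
  160.96.0.0/13 (160.96.0.0 - 160.103.255.255)
  160.96.0.0/14 (160.96.0.0 - 160.99.255.255)
  160.96.0.0/15 (160.96.0.0 - 160.97.255.255)
  160.96.192.0/18 (160.96.192.0 - 160.96.255.255)
Most specific is 160.96.192.0/18.

160.96.192.0/18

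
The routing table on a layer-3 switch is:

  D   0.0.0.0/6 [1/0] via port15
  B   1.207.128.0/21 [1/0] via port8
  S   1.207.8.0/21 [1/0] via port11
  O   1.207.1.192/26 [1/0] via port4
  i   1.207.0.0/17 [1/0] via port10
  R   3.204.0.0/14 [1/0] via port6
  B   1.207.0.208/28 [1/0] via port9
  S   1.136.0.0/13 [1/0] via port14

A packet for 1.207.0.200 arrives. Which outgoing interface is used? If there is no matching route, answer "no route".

Routes whose prefix contains 1.207.0.200:
  0.0.0.0/6 (0.0.0.0 - 3.255.255.255) -> port15
  1.207.0.0/17 (1.207.0.0 - 1.207.127.255) -> port10
More-specific entries that do NOT match:
  1.207.0.208/28 (1.207.0.208 - 1.207.0.223) does not contain 1.207.0.200
  1.207.1.192/26 (1.207.1.192 - 1.207.1.255) does not contain 1.207.0.200
  1.207.128.0/21 (1.207.128.0 - 1.207.135.255) does not contain 1.207.0.200
  1.207.8.0/21 (1.207.8.0 - 1.207.15.255) does not contain 1.207.0.200
Longest matching prefix is /17 -> interface port10.

port10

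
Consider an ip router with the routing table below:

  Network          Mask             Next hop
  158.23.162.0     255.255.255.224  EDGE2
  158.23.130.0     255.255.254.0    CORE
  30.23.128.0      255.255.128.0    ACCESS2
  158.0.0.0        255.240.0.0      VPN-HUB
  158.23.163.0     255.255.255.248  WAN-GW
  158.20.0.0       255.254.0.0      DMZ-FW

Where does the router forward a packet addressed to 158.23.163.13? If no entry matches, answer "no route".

no route

No entry's prefix contains 158.23.163.13; there is no default route.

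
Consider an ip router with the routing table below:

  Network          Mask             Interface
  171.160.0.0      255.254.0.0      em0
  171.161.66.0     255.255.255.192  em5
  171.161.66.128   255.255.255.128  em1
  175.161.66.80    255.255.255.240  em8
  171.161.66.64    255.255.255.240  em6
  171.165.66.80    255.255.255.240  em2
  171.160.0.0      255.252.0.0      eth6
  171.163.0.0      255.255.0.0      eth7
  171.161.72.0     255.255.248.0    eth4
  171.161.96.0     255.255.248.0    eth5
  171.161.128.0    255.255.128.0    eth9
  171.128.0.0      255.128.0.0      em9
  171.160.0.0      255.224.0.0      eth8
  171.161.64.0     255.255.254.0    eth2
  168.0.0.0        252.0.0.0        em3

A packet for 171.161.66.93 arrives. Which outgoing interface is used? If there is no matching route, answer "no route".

Routes whose prefix contains 171.161.66.93:
  168.0.0.0/6 (168.0.0.0 - 171.255.255.255) -> em3
  171.128.0.0/9 (171.128.0.0 - 171.255.255.255) -> em9
  171.160.0.0/11 (171.160.0.0 - 171.191.255.255) -> eth8
  171.160.0.0/14 (171.160.0.0 - 171.163.255.255) -> eth6
  171.160.0.0/15 (171.160.0.0 - 171.161.255.255) -> em0
More-specific entries that do NOT match:
  175.161.66.80/28 (175.161.66.80 - 175.161.66.95) does not contain 171.161.66.93
  171.161.66.64/28 (171.161.66.64 - 171.161.66.79) does not contain 171.161.66.93
  171.165.66.80/28 (171.165.66.80 - 171.165.66.95) does not contain 171.161.66.93
  171.161.66.0/26 (171.161.66.0 - 171.161.66.63) does not contain 171.161.66.93
  171.161.66.128/25 (171.161.66.128 - 171.161.66.255) does not contain 171.161.66.93
  171.161.64.0/23 (171.161.64.0 - 171.161.65.255) does not contain 171.161.66.93
  171.161.72.0/21 (171.161.72.0 - 171.161.79.255) does not contain 171.161.66.93
  171.161.96.0/21 (171.161.96.0 - 171.161.103.255) does not contain 171.161.66.93
  171.161.128.0/17 (171.161.128.0 - 171.161.255.255) does not contain 171.161.66.93
  171.163.0.0/16 (171.163.0.0 - 171.163.255.255) does not contain 171.161.66.93
Longest matching prefix is /15 -> interface em0.

em0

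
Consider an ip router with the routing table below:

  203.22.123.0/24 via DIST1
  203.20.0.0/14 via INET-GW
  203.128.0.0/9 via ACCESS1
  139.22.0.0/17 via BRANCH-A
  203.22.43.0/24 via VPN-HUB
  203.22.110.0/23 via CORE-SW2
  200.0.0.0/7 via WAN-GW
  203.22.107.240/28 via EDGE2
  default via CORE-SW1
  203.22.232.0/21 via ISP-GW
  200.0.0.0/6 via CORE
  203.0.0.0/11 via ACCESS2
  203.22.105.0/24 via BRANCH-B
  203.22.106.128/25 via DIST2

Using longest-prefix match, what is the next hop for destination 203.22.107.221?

INET-GW

Routes whose prefix contains 203.22.107.221:
  0.0.0.0/0 (default, matches everything) -> CORE-SW1
  200.0.0.0/6 (200.0.0.0 - 203.255.255.255) -> CORE
  203.0.0.0/11 (203.0.0.0 - 203.31.255.255) -> ACCESS2
  203.20.0.0/14 (203.20.0.0 - 203.23.255.255) -> INET-GW
More-specific entries that do NOT match:
  203.22.107.240/28 (203.22.107.240 - 203.22.107.255) does not contain 203.22.107.221
  203.22.106.128/25 (203.22.106.128 - 203.22.106.255) does not contain 203.22.107.221
  203.22.123.0/24 (203.22.123.0 - 203.22.123.255) does not contain 203.22.107.221
  203.22.43.0/24 (203.22.43.0 - 203.22.43.255) does not contain 203.22.107.221
  203.22.105.0/24 (203.22.105.0 - 203.22.105.255) does not contain 203.22.107.221
  203.22.110.0/23 (203.22.110.0 - 203.22.111.255) does not contain 203.22.107.221
  203.22.232.0/21 (203.22.232.0 - 203.22.239.255) does not contain 203.22.107.221
  139.22.0.0/17 (139.22.0.0 - 139.22.127.255) does not contain 203.22.107.221
Longest matching prefix is /14 -> next hop INET-GW.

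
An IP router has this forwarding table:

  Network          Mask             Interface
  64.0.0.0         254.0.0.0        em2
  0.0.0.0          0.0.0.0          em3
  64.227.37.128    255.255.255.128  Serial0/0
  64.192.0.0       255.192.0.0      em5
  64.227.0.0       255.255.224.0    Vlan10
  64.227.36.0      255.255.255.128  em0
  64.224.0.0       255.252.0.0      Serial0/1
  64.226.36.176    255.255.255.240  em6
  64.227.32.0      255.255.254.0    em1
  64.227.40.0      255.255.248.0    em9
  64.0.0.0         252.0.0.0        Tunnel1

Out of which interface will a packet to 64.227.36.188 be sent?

Serial0/1

Routes whose prefix contains 64.227.36.188:
  0.0.0.0/0 (default, matches everything) -> em3
  64.0.0.0/6 (64.0.0.0 - 67.255.255.255) -> Tunnel1
  64.0.0.0/7 (64.0.0.0 - 65.255.255.255) -> em2
  64.192.0.0/10 (64.192.0.0 - 64.255.255.255) -> em5
  64.224.0.0/14 (64.224.0.0 - 64.227.255.255) -> Serial0/1
More-specific entries that do NOT match:
  64.226.36.176/28 (64.226.36.176 - 64.226.36.191) does not contain 64.227.36.188
  64.227.37.128/25 (64.227.37.128 - 64.227.37.255) does not contain 64.227.36.188
  64.227.36.0/25 (64.227.36.0 - 64.227.36.127) does not contain 64.227.36.188
  64.227.32.0/23 (64.227.32.0 - 64.227.33.255) does not contain 64.227.36.188
  64.227.40.0/21 (64.227.40.0 - 64.227.47.255) does not contain 64.227.36.188
  64.227.0.0/19 (64.227.0.0 - 64.227.31.255) does not contain 64.227.36.188
Longest matching prefix is /14 -> interface Serial0/1.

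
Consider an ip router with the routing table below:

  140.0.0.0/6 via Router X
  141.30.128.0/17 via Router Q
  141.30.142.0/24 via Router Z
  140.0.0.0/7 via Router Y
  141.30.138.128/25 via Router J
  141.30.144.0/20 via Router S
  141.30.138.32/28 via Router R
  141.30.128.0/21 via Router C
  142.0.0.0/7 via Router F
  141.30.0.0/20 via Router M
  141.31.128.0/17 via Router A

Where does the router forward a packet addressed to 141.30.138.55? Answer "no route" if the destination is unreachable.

Router Q

Routes whose prefix contains 141.30.138.55:
  140.0.0.0/6 (140.0.0.0 - 143.255.255.255) -> Router X
  140.0.0.0/7 (140.0.0.0 - 141.255.255.255) -> Router Y
  141.30.128.0/17 (141.30.128.0 - 141.30.255.255) -> Router Q
More-specific entries that do NOT match:
  141.30.138.32/28 (141.30.138.32 - 141.30.138.47) does not contain 141.30.138.55
  141.30.138.128/25 (141.30.138.128 - 141.30.138.255) does not contain 141.30.138.55
  141.30.142.0/24 (141.30.142.0 - 141.30.142.255) does not contain 141.30.138.55
  141.30.128.0/21 (141.30.128.0 - 141.30.135.255) does not contain 141.30.138.55
  141.30.144.0/20 (141.30.144.0 - 141.30.159.255) does not contain 141.30.138.55
  141.30.0.0/20 (141.30.0.0 - 141.30.15.255) does not contain 141.30.138.55
Longest matching prefix is /17 -> next hop Router Q.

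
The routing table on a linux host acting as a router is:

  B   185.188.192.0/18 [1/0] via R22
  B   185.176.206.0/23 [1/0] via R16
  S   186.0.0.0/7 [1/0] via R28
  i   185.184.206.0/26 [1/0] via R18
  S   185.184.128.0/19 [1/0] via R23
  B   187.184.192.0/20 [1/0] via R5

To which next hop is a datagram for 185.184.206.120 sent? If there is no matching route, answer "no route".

No entry's prefix contains 185.184.206.120; there is no default route.

no route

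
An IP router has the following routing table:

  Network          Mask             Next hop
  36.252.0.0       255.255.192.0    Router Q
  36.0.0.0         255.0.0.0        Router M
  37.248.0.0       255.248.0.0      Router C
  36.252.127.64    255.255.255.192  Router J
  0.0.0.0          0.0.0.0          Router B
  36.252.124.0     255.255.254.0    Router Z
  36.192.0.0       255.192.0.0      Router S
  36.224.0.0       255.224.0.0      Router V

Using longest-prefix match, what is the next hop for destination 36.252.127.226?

Routes whose prefix contains 36.252.127.226:
  0.0.0.0/0 (default, matches everything) -> Router B
  36.0.0.0/8 (36.0.0.0 - 36.255.255.255) -> Router M
  36.192.0.0/10 (36.192.0.0 - 36.255.255.255) -> Router S
  36.224.0.0/11 (36.224.0.0 - 36.255.255.255) -> Router V
More-specific entries that do NOT match:
  36.252.127.64/26 (36.252.127.64 - 36.252.127.127) does not contain 36.252.127.226
  36.252.124.0/23 (36.252.124.0 - 36.252.125.255) does not contain 36.252.127.226
  36.252.0.0/18 (36.252.0.0 - 36.252.63.255) does not contain 36.252.127.226
  37.248.0.0/13 (37.248.0.0 - 37.255.255.255) does not contain 36.252.127.226
Longest matching prefix is /11 -> next hop Router V.

Router V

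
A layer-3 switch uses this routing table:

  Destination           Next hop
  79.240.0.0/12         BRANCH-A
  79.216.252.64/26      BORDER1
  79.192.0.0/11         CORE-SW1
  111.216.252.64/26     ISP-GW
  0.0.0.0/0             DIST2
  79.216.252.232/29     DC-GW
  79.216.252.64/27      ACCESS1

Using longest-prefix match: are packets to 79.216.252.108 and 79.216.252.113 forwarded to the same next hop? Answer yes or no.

yes

79.216.252.108: longest match 79.216.252.64/26 -> BORDER1
79.216.252.113: longest match 79.216.252.64/26 -> BORDER1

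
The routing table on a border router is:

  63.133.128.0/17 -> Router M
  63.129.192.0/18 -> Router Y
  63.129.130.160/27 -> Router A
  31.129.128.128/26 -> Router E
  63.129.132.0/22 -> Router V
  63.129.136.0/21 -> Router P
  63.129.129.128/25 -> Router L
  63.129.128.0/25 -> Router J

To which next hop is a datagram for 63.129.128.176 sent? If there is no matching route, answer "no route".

No entry's prefix contains 63.129.128.176; there is no default route.

no route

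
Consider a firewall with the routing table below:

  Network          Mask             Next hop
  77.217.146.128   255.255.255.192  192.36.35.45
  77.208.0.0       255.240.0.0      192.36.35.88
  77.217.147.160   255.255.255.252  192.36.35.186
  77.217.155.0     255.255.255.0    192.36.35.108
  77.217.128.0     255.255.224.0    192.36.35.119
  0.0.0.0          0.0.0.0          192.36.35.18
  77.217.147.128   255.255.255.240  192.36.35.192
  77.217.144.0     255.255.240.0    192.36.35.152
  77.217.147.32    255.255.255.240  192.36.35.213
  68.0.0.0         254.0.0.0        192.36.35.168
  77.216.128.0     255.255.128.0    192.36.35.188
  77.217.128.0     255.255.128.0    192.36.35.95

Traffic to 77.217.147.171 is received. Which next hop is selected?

192.36.35.152

Routes whose prefix contains 77.217.147.171:
  0.0.0.0/0 (default, matches everything) -> 192.36.35.18
  77.208.0.0/12 (77.208.0.0 - 77.223.255.255) -> 192.36.35.88
  77.217.128.0/17 (77.217.128.0 - 77.217.255.255) -> 192.36.35.95
  77.217.128.0/19 (77.217.128.0 - 77.217.159.255) -> 192.36.35.119
  77.217.144.0/20 (77.217.144.0 - 77.217.159.255) -> 192.36.35.152
More-specific entries that do NOT match:
  77.217.147.160/30 (77.217.147.160 - 77.217.147.163) does not contain 77.217.147.171
  77.217.147.128/28 (77.217.147.128 - 77.217.147.143) does not contain 77.217.147.171
  77.217.147.32/28 (77.217.147.32 - 77.217.147.47) does not contain 77.217.147.171
  77.217.146.128/26 (77.217.146.128 - 77.217.146.191) does not contain 77.217.147.171
  77.217.155.0/24 (77.217.155.0 - 77.217.155.255) does not contain 77.217.147.171
Longest matching prefix is /20 -> next hop 192.36.35.152.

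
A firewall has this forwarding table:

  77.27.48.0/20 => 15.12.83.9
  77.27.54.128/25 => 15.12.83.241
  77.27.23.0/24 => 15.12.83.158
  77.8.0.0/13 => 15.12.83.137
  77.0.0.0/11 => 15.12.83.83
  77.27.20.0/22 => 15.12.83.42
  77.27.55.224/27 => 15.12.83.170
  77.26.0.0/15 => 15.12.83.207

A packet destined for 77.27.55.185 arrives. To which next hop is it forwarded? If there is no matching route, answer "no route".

Routes whose prefix contains 77.27.55.185:
  77.0.0.0/11 (77.0.0.0 - 77.31.255.255) -> 15.12.83.83
  77.26.0.0/15 (77.26.0.0 - 77.27.255.255) -> 15.12.83.207
  77.27.48.0/20 (77.27.48.0 - 77.27.63.255) -> 15.12.83.9
More-specific entries that do NOT match:
  77.27.55.224/27 (77.27.55.224 - 77.27.55.255) does not contain 77.27.55.185
  77.27.54.128/25 (77.27.54.128 - 77.27.54.255) does not contain 77.27.55.185
  77.27.23.0/24 (77.27.23.0 - 77.27.23.255) does not contain 77.27.55.185
  77.27.20.0/22 (77.27.20.0 - 77.27.23.255) does not contain 77.27.55.185
Longest matching prefix is /20 -> next hop 15.12.83.9.

15.12.83.9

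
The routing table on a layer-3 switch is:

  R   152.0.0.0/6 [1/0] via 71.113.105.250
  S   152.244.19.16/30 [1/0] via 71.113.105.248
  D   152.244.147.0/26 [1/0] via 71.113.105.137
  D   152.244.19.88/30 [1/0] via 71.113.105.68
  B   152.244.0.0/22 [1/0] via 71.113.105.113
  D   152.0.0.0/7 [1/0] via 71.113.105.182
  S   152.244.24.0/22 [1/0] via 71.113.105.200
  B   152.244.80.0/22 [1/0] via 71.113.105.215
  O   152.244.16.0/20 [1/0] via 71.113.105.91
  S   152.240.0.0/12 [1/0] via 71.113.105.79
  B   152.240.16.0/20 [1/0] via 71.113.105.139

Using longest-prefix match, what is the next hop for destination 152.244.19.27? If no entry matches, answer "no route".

71.113.105.91

Routes whose prefix contains 152.244.19.27:
  152.0.0.0/6 (152.0.0.0 - 155.255.255.255) -> 71.113.105.250
  152.0.0.0/7 (152.0.0.0 - 153.255.255.255) -> 71.113.105.182
  152.240.0.0/12 (152.240.0.0 - 152.255.255.255) -> 71.113.105.79
  152.244.16.0/20 (152.244.16.0 - 152.244.31.255) -> 71.113.105.91
More-specific entries that do NOT match:
  152.244.19.16/30 (152.244.19.16 - 152.244.19.19) does not contain 152.244.19.27
  152.244.19.88/30 (152.244.19.88 - 152.244.19.91) does not contain 152.244.19.27
  152.244.147.0/26 (152.244.147.0 - 152.244.147.63) does not contain 152.244.19.27
  152.244.0.0/22 (152.244.0.0 - 152.244.3.255) does not contain 152.244.19.27
  152.244.24.0/22 (152.244.24.0 - 152.244.27.255) does not contain 152.244.19.27
  152.244.80.0/22 (152.244.80.0 - 152.244.83.255) does not contain 152.244.19.27
Longest matching prefix is /20 -> next hop 71.113.105.91.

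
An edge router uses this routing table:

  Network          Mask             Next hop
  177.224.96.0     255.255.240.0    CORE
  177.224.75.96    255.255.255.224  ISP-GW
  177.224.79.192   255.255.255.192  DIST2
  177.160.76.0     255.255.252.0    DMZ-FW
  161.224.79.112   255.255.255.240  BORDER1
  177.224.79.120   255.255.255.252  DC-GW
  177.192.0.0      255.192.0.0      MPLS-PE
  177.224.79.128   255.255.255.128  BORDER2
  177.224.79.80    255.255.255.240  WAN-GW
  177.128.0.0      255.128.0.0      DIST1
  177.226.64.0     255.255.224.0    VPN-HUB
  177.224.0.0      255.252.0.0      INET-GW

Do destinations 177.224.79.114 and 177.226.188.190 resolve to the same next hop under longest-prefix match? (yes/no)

177.224.79.114: longest match 177.224.0.0/14 -> INET-GW
177.226.188.190: longest match 177.224.0.0/14 -> INET-GW

yes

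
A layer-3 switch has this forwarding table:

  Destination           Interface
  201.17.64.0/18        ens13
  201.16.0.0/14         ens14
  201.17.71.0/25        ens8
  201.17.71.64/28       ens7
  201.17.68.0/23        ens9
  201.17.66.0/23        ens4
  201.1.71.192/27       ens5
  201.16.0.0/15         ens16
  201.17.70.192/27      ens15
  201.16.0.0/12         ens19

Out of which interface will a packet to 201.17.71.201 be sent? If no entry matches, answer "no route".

ens13

Routes whose prefix contains 201.17.71.201:
  201.16.0.0/12 (201.16.0.0 - 201.31.255.255) -> ens19
  201.16.0.0/14 (201.16.0.0 - 201.19.255.255) -> ens14
  201.16.0.0/15 (201.16.0.0 - 201.17.255.255) -> ens16
  201.17.64.0/18 (201.17.64.0 - 201.17.127.255) -> ens13
More-specific entries that do NOT match:
  201.17.71.64/28 (201.17.71.64 - 201.17.71.79) does not contain 201.17.71.201
  201.1.71.192/27 (201.1.71.192 - 201.1.71.223) does not contain 201.17.71.201
  201.17.70.192/27 (201.17.70.192 - 201.17.70.223) does not contain 201.17.71.201
  201.17.71.0/25 (201.17.71.0 - 201.17.71.127) does not contain 201.17.71.201
  201.17.68.0/23 (201.17.68.0 - 201.17.69.255) does not contain 201.17.71.201
  201.17.66.0/23 (201.17.66.0 - 201.17.67.255) does not contain 201.17.71.201
Longest matching prefix is /18 -> interface ens13.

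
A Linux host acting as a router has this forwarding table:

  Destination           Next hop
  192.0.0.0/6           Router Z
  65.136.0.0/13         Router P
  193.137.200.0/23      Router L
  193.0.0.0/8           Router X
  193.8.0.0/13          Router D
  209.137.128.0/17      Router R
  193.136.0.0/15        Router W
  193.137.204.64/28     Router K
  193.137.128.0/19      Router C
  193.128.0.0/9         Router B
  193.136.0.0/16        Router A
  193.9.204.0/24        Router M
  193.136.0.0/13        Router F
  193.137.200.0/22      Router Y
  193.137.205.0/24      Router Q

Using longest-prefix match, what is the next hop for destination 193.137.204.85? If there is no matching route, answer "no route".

Routes whose prefix contains 193.137.204.85:
  192.0.0.0/6 (192.0.0.0 - 195.255.255.255) -> Router Z
  193.0.0.0/8 (193.0.0.0 - 193.255.255.255) -> Router X
  193.128.0.0/9 (193.128.0.0 - 193.255.255.255) -> Router B
  193.136.0.0/13 (193.136.0.0 - 193.143.255.255) -> Router F
  193.136.0.0/15 (193.136.0.0 - 193.137.255.255) -> Router W
More-specific entries that do NOT match:
  193.137.204.64/28 (193.137.204.64 - 193.137.204.79) does not contain 193.137.204.85
  193.9.204.0/24 (193.9.204.0 - 193.9.204.255) does not contain 193.137.204.85
  193.137.205.0/24 (193.137.205.0 - 193.137.205.255) does not contain 193.137.204.85
  193.137.200.0/23 (193.137.200.0 - 193.137.201.255) does not contain 193.137.204.85
  193.137.200.0/22 (193.137.200.0 - 193.137.203.255) does not contain 193.137.204.85
  193.137.128.0/19 (193.137.128.0 - 193.137.159.255) does not contain 193.137.204.85
  209.137.128.0/17 (209.137.128.0 - 209.137.255.255) does not contain 193.137.204.85
  193.136.0.0/16 (193.136.0.0 - 193.136.255.255) does not contain 193.137.204.85
Longest matching prefix is /15 -> next hop Router W.

Router W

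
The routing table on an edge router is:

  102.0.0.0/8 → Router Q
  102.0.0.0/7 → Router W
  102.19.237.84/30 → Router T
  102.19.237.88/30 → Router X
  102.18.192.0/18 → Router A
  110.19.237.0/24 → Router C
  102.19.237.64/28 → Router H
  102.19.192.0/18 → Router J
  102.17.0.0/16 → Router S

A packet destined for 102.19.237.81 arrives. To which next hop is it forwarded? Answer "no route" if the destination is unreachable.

Router J

Routes whose prefix contains 102.19.237.81:
  102.0.0.0/7 (102.0.0.0 - 103.255.255.255) -> Router W
  102.0.0.0/8 (102.0.0.0 - 102.255.255.255) -> Router Q
  102.19.192.0/18 (102.19.192.0 - 102.19.255.255) -> Router J
More-specific entries that do NOT match:
  102.19.237.84/30 (102.19.237.84 - 102.19.237.87) does not contain 102.19.237.81
  102.19.237.88/30 (102.19.237.88 - 102.19.237.91) does not contain 102.19.237.81
  102.19.237.64/28 (102.19.237.64 - 102.19.237.79) does not contain 102.19.237.81
  110.19.237.0/24 (110.19.237.0 - 110.19.237.255) does not contain 102.19.237.81
Longest matching prefix is /18 -> next hop Router J.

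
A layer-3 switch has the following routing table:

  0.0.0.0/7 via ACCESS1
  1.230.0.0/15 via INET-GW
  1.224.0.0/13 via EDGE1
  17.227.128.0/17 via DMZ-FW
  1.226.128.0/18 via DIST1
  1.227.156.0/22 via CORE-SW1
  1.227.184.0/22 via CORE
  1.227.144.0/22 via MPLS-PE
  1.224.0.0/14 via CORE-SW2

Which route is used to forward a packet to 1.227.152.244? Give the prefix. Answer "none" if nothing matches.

Entries matching 1.227.152.244:
  0.0.0.0/7 (0.0.0.0 - 1.255.255.255)
  1.224.0.0/13 (1.224.0.0 - 1.231.255.255)
  1.224.0.0/14 (1.224.0.0 - 1.227.255.255)
Most specific is 1.224.0.0/14.

1.224.0.0/14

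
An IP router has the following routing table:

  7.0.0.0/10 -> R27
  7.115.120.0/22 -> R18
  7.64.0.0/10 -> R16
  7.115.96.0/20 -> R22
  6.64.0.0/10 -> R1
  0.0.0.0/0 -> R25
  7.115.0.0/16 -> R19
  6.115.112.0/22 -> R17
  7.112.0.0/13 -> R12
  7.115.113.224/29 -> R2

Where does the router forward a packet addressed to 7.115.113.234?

R19

Routes whose prefix contains 7.115.113.234:
  0.0.0.0/0 (default, matches everything) -> R25
  7.64.0.0/10 (7.64.0.0 - 7.127.255.255) -> R16
  7.112.0.0/13 (7.112.0.0 - 7.119.255.255) -> R12
  7.115.0.0/16 (7.115.0.0 - 7.115.255.255) -> R19
More-specific entries that do NOT match:
  7.115.113.224/29 (7.115.113.224 - 7.115.113.231) does not contain 7.115.113.234
  7.115.120.0/22 (7.115.120.0 - 7.115.123.255) does not contain 7.115.113.234
  6.115.112.0/22 (6.115.112.0 - 6.115.115.255) does not contain 7.115.113.234
  7.115.96.0/20 (7.115.96.0 - 7.115.111.255) does not contain 7.115.113.234
Longest matching prefix is /16 -> next hop R19.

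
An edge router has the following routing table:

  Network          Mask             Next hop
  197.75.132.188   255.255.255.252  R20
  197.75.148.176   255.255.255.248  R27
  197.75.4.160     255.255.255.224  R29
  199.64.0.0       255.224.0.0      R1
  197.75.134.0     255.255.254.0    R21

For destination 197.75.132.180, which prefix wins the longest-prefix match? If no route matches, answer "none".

none

197.75.132.180 is outside every listed prefix and there is no default route.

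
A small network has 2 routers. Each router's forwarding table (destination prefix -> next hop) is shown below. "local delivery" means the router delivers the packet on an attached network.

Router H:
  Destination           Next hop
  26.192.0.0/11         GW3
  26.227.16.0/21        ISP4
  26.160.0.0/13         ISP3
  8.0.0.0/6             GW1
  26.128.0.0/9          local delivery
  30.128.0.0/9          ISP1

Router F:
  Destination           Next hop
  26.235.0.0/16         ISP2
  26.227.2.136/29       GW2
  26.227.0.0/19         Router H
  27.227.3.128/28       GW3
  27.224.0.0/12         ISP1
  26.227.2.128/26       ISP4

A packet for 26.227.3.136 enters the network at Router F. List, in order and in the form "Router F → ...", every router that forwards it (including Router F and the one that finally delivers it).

At Router F: longest match for 26.227.3.136 is 26.227.0.0/19 -> Router H
At Router H: longest match for 26.227.3.136 is 26.128.0.0/9 -> local delivery

Router F → Router H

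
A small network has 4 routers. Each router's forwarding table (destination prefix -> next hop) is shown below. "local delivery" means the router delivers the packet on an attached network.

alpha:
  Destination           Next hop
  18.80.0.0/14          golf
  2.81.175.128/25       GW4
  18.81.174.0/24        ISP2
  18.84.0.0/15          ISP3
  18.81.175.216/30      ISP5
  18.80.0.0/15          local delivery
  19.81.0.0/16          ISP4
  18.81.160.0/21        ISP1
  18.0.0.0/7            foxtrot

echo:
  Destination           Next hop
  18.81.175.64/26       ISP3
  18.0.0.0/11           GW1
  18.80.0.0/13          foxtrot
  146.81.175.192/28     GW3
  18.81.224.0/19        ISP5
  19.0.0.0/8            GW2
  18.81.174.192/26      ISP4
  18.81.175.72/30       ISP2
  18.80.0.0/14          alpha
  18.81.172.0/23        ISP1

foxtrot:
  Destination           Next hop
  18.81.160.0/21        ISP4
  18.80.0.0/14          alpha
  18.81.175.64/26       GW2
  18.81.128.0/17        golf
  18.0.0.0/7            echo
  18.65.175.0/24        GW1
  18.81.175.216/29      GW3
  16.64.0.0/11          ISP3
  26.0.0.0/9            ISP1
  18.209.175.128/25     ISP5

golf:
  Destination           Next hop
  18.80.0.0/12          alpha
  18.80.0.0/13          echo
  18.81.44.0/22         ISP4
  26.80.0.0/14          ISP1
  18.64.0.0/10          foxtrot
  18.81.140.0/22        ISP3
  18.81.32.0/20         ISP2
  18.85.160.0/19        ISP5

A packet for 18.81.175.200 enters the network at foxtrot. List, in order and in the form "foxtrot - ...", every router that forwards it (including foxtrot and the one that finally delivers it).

foxtrot - golf - echo - alpha

At foxtrot: longest match for 18.81.175.200 is 18.81.128.0/17 -> golf
At golf: longest match for 18.81.175.200 is 18.80.0.0/13 -> echo
At echo: longest match for 18.81.175.200 is 18.80.0.0/14 -> alpha
At alpha: longest match for 18.81.175.200 is 18.80.0.0/15 -> local delivery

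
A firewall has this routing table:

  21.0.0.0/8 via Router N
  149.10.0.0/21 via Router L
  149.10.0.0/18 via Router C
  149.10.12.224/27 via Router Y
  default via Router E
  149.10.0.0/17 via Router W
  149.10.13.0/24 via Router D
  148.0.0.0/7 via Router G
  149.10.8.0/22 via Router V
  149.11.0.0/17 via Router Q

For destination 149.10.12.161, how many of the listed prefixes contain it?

4

Prefixes containing 149.10.12.161:
  0.0.0.0/0 (default, matches everything)
  148.0.0.0/7 (148.0.0.0 - 149.255.255.255)
  149.10.0.0/17 (149.10.0.0 - 149.10.127.255)
  149.10.0.0/18 (149.10.0.0 - 149.10.63.255)
Total matching entries: 4.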